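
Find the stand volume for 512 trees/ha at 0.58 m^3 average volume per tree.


V_stand = 512 * 0.58 = 296.96 ≈ 297.0 m^3/ha

297.0 m^3/ha


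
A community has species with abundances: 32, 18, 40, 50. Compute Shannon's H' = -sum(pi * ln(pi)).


Total N = 32 + 18 + 40 + 50 = 140
Per-species terms:
  p = 32/140 = 0.228571; ln(p) = -1.475908; p*ln(p) = 0.228571 * (-1.475908) = -0.337350
  p = 18/140 = 0.128571; ln(p) = -2.051274; p*ln(p) = 0.128571 * (-2.051274) = -0.263734
  p = 40/140 = 0.285714; ln(p) = -1.252764; p*ln(p) = 0.285714 * (-1.252764) = -0.357932
  p = 50/140 = 0.357143; ln(p) = -1.029619; p*ln(p) = 0.357143 * (-1.029619) = -0.367721
sum(p*ln(p)) = (-0.337350) + (-0.263734) + (-0.357932) + (-0.367721) = -1.326737
H' = -(-1.326737) = 1.326737 ≈ 1.3267

1.3267


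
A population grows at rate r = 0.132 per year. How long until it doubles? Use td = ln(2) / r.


td = ln(2) / 0.132 = 0.693147 / 0.132 = 5.25111 ≈ 5.3 years

5.3 years


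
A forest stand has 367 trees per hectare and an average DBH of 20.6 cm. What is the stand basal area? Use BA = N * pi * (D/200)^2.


(D/200)^2 = (20.6/200)^2 = 0.103^2 = 0.010609
Individual BA = 3.141593 * 0.010609 = 0.0333292 m^2
Stand BA = 367 * 0.0333292 = 12.2318 ≈ 12.23 m^2/ha

12.23 m^2/ha


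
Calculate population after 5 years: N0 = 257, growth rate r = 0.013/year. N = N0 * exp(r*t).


r*t = 0.013 * 5 = 0.065
exp(0.065) = 1.06716
N = 257 * 1.06716 = 274.260 ≈ 274

274


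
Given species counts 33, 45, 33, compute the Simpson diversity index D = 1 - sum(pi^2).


Total N = 33 + 45 + 33 = 111
Per-species terms:
  p = 33/111 = 0.297297; p^2 = 0.297297^2 = 0.088386
  p = 45/111 = 0.405405; p^2 = 0.405405^2 = 0.164353
  p = 33/111 = 0.297297; p^2 = 0.297297^2 = 0.088386
sum(p^2) = 0.088386 + 0.164353 + 0.088386 = 0.341125
D = 1 - 0.341125 = 0.658875 ≈ 0.6589

0.6589


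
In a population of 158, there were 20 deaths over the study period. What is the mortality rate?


Mortality rate = 20 / 158 = 0.126582 ≈ 0.1266

0.1266


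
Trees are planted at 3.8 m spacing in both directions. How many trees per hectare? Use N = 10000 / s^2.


N = 10000 / 3.8^2 = 10000 / 14.44 = 692.521 ≈ 693 trees/ha

693 trees/ha


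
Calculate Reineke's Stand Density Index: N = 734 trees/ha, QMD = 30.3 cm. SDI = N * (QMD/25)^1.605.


QMD/25 = 30.3/25 = 1.212
(1.212)^1.605 = exp(1.605 * ln(1.212)) = exp(1.605 * 0.192272) = exp(0.308597) = 1.36151
SDI = 734 * 1.36151 = 999.348 ≈ 999

999


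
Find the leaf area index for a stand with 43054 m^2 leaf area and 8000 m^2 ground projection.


LAI = 43054 / 8000 = 5.3818 ≈ 5.38

5.38


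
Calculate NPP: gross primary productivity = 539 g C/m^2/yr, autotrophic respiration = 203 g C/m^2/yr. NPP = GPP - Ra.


NPP = GPP - Ra = 539 - 203 = 336 g C/m^2/yr

336 g C/m^2/yr


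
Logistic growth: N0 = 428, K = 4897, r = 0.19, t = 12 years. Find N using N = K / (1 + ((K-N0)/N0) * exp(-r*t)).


(K - N0)/N0 = (4897 - 428)/428 = 4469/428 = 10.4416
r*t = 0.19 * 12 = 2.28; exp(-2.28) = 0.102284
10.4416 * 0.102284 = 1.06801
1 + 1.06801 = 2.06801
N = 4897 / 2.06801 = 2367.98 ≈ 2368

2368


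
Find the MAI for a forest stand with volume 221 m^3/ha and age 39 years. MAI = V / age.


MAI = 221 / 39 = 5.6667 ≈ 5.67 m^3/ha/yr

5.67 m^3/ha/yr


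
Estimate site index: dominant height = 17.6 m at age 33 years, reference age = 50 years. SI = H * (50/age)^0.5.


50/33 = 1.51515
(1.51515)^0.5 = 1.23091
SI = 17.6 * 1.23091 = 21.6640 ≈ 21.7 m

21.7 m


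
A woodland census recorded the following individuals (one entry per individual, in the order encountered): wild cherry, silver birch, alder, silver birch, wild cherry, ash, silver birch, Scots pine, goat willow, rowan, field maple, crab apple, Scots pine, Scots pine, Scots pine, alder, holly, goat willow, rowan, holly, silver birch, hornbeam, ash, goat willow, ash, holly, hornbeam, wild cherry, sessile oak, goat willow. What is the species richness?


Total individuals logged = 30
Distinct species (count of individuals): wild cherry (3), silver birch (4), alder (2), ash (3), Scots pine (4), goat willow (4), rowan (2), field maple (1), crab apple (1), holly (3), hornbeam (2), sessile oak (1)
Species richness = number of distinct species = 12

12


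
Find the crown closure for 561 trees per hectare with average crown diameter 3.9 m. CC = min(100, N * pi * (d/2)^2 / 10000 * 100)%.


(d/2)^2 = (3.9/2)^2 = 1.95^2 = 3.8025
Crown area = 3.141593 * 3.8025 = 11.9459 m^2
N * area / 10000 * 100 = 561 * 11.9459 / 10000 * 100 = 67.0165
CC = min(100, 67.0165) = 67.0165 ≈ 67.0%

67.0%


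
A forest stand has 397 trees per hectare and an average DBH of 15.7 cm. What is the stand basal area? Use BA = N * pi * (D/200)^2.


(D/200)^2 = (15.7/200)^2 = 0.0785^2 = 0.00616225
Individual BA = 3.141593 * 0.00616225 = 0.0193593 m^2
Stand BA = 397 * 0.0193593 = 7.68564 ≈ 7.69 m^2/ha

7.69 m^2/ha


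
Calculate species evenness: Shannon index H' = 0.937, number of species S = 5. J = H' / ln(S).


ln(5) = 1.60944
J = H' / ln(S) = 0.937 / 1.60944 = 0.582190 ≈ 0.5822

0.5822


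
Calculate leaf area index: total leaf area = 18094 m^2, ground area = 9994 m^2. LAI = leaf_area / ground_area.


LAI = 18094 / 9994 = 1.8105 ≈ 1.81

1.81


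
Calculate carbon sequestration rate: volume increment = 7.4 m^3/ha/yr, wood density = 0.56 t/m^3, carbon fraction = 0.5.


C = 7.4 * 0.56 * 0.5 = 2.072 ≈ 2.07 t C/ha/yr

2.07 t C/ha/yr


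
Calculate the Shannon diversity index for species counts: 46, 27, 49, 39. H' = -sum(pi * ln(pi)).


Total N = 46 + 27 + 49 + 39 = 161
Per-species terms:
  p = 46/161 = 0.285714; ln(p) = -1.252764; p*ln(p) = 0.285714 * (-1.252764) = -0.357932
  p = 27/161 = 0.167702; ln(p) = -1.785567; p*ln(p) = 0.167702 * (-1.785567) = -0.299443
  p = 49/161 = 0.304348; ln(p) = -1.189583; p*ln(p) = 0.304348 * (-1.189583) = -0.362047
  p = 39/161 = 0.242236; ln(p) = -1.417843; p*ln(p) = 0.242236 * (-1.417843) = -0.343453
sum(p*ln(p)) = (-0.357932) + (-0.299443) + (-0.362047) + (-0.343453) = -1.362875
H' = -(-1.362875) = 1.362875 ≈ 1.3629

1.3629


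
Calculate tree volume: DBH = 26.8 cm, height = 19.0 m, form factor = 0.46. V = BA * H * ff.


(D/200)^2 = (26.8/200)^2 = 0.134^2 = 0.017956
BA = 3.141593 * 0.017956 = 0.0564104 m^2
V = 0.0564104 * 19.0 * 0.46 = 0.493027 ≈ 0.493 m^3

0.493 m^3


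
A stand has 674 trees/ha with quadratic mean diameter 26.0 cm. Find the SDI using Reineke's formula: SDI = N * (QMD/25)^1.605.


QMD/25 = 26.0/25 = 1.04
(1.04)^1.605 = exp(1.605 * ln(1.04)) = exp(1.605 * 0.0392207) = exp(0.0629492) = 1.06497
SDI = 674 * 1.06497 = 717.790 ≈ 718

718


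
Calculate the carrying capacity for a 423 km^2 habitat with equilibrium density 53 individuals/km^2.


K = 53 * 423 = 22419 individuals

22419 individuals


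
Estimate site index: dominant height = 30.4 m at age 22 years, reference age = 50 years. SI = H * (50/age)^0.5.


50/22 = 2.27273
(2.27273)^0.5 = 1.50756
SI = 30.4 * 1.50756 = 45.8298 ≈ 45.8 m

45.8 m


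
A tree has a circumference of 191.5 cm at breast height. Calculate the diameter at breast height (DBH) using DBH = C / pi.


DBH = C / pi = 191.5 / 3.141593 = 60.9563 ≈ 60.96 cm

60.96 cm


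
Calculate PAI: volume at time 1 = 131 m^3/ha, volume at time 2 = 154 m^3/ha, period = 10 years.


PAI = (V2 - V1) / period = (154 - 131) / 10 = 23 / 10 = 2.30 m^3/ha/yr

2.30 m^3/ha/yr


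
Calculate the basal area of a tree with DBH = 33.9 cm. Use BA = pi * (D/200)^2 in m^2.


D/200 = 33.9/200 = 0.1695 m
(D/200)^2 = 0.1695^2 = 0.02873025
BA = 3.141593 * 0.02873025 = 0.0902588 ≈ 0.0903 m^2

0.0903 m^2


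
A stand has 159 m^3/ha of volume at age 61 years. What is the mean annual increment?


MAI = 159 / 61 = 2.6066 ≈ 2.61 m^3/ha/yr

2.61 m^3/ha/yr


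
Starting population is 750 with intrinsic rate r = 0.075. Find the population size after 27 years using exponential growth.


r*t = 0.075 * 27 = 2.025
exp(2.025) = 7.57611
N = 750 * 7.57611 = 5682.08 ≈ 5682

5682


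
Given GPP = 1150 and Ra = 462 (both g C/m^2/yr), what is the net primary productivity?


NPP = GPP - Ra = 1150 - 462 = 688 g C/m^2/yr

688 g C/m^2/yr


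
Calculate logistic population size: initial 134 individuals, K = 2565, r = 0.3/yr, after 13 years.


(K - N0)/N0 = (2565 - 134)/134 = 2431/134 = 18.1418
r*t = 0.3 * 13 = 3.9; exp(-3.9) = 0.0202419
18.1418 * 0.0202419 = 0.367225
1 + 0.367225 = 1.36723
N = 2565 / 1.36723 = 1876.06 ≈ 1876

1876


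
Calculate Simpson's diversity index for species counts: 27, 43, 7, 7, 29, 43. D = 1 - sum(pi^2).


Total N = 27 + 43 + 7 + 7 + 29 + 43 = 156
Per-species terms:
  p = 27/156 = 0.173077; p^2 = 0.173077^2 = 0.029956
  p = 43/156 = 0.275641; p^2 = 0.275641^2 = 0.075978
  p = 7/156 = 0.044872; p^2 = 0.044872^2 = 0.002013
  p = 7/156 = 0.044872; p^2 = 0.044872^2 = 0.002013
  p = 29/156 = 0.185897; p^2 = 0.185897^2 = 0.034558
  p = 43/156 = 0.275641; p^2 = 0.275641^2 = 0.075978
sum(p^2) = 0.029956 + 0.075978 + 0.002013 + 0.002013 + 0.034558 + 0.075978 = 0.220496
D = 1 - 0.220496 = 0.779504 ≈ 0.7795

0.7795


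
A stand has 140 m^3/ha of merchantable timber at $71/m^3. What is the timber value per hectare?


Value = 140 * 71 = $9940/ha

$9940/ha


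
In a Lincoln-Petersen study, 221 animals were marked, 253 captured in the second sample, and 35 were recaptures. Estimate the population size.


N = M * C / R = 221 * 253 / 35 = 55913 / 35 = 1597.51 ≈ 1598

1598 individuals


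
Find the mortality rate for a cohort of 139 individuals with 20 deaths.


Mortality rate = 20 / 139 = 0.143885 ≈ 0.1439

0.1439


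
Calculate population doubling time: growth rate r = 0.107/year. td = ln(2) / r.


td = ln(2) / 0.107 = 0.693147 / 0.107 = 6.47801 ≈ 6.5 years

6.5 years


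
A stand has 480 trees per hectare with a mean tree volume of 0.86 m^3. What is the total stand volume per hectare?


V_stand = 480 * 0.86 = 412.8 m^3/ha

412.8 m^3/ha


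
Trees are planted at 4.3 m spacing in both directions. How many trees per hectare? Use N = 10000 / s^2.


N = 10000 / 4.3^2 = 10000 / 18.49 = 540.833 ≈ 541 trees/ha

541 trees/ha


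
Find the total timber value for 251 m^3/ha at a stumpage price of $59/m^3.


Value = 251 * 59 = $14809/ha

$14809/ha


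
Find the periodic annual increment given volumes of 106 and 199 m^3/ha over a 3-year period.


PAI = (V2 - V1) / period = (199 - 106) / 3 = 93 / 3 = 31.00 m^3/ha/yr

31.00 m^3/ha/yr


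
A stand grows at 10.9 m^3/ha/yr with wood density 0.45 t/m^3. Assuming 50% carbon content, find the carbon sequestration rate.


C = 10.9 * 0.45 * 0.5 = 2.4525 ≈ 2.45 t C/ha/yr

2.45 t C/ha/yr


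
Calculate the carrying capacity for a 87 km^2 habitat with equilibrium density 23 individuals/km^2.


K = 23 * 87 = 2001 individuals

2001 individuals


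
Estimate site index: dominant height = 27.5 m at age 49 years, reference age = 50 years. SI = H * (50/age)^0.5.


50/49 = 1.02041
(1.02041)^0.5 = 1.01015
SI = 27.5 * 1.01015 = 27.7791 ≈ 27.8 m

27.8 m


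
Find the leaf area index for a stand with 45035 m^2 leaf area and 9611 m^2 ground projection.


LAI = 45035 / 9611 = 4.6858 ≈ 4.69

4.69


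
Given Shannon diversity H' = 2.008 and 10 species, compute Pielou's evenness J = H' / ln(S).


ln(10) = 2.30259
J = H' / ln(S) = 2.008 / 2.30259 = 0.872061 ≈ 0.8721

0.8721


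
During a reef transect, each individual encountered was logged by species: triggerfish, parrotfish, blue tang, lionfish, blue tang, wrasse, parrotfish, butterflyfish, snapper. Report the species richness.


Total individuals logged = 9
Distinct species (count of individuals): triggerfish (1), parrotfish (2), blue tang (2), lionfish (1), wrasse (1), butterflyfish (1), snapper (1)
Species richness = number of distinct species = 7

7


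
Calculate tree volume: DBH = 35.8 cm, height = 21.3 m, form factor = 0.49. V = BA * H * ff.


(D/200)^2 = (35.8/200)^2 = 0.179^2 = 0.032041
BA = 3.141593 * 0.032041 = 0.100660 m^2
V = 0.100660 * 21.3 * 0.49 = 1.05059 ≈ 1.051 m^3

1.051 m^3


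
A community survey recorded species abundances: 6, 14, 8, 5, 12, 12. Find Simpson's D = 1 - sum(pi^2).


Total N = 6 + 14 + 8 + 5 + 12 + 12 = 57
Per-species terms:
  p = 6/57 = 0.105263; p^2 = 0.105263^2 = 0.011080
  p = 14/57 = 0.245614; p^2 = 0.245614^2 = 0.060326
  p = 8/57 = 0.140351; p^2 = 0.140351^2 = 0.019698
  p = 5/57 = 0.087719; p^2 = 0.087719^2 = 0.007695
  p = 12/57 = 0.210526; p^2 = 0.210526^2 = 0.044321
  p = 12/57 = 0.210526; p^2 = 0.210526^2 = 0.044321
sum(p^2) = 0.011080 + 0.060326 + 0.019698 + 0.007695 + 0.044321 + 0.044321 = 0.187441
D = 1 - 0.187441 = 0.812559 ≈ 0.8126

0.8126


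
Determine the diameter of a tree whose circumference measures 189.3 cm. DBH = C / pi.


DBH = C / pi = 189.3 / 3.141593 = 60.2561 ≈ 60.26 cm

60.26 cm


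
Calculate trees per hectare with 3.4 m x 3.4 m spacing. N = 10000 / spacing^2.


N = 10000 / 3.4^2 = 10000 / 11.56 = 865.052 ≈ 865 trees/ha

865 trees/ha


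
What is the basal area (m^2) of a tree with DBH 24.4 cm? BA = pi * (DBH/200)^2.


D/200 = 24.4/200 = 0.122 m
(D/200)^2 = 0.122^2 = 0.014884
BA = 3.141593 * 0.014884 = 0.0467595 ≈ 0.0468 m^2

0.0468 m^2


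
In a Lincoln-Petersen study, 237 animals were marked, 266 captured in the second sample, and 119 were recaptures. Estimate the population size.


N = M * C / R = 237 * 266 / 119 = 63042 / 119 = 529.76 ≈ 530

530 individuals


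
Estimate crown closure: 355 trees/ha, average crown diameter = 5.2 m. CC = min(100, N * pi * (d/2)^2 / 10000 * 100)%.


(d/2)^2 = (5.2/2)^2 = 2.6^2 = 6.76
Crown area = 3.141593 * 6.76 = 21.2372 m^2
N * area / 10000 * 100 = 355 * 21.2372 / 10000 * 100 = 75.3921
CC = min(100, 75.3921) = 75.3921 ≈ 75.4%

75.4%


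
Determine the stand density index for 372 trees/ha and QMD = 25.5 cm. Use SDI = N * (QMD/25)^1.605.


QMD/25 = 25.5/25 = 1.02
(1.02)^1.605 = exp(1.605 * ln(1.02)) = exp(1.605 * 0.0198026) = exp(0.0317832) = 1.03229
SDI = 372 * 1.03229 = 384.012 ≈ 384

384


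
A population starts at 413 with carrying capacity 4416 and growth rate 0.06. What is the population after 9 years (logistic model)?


(K - N0)/N0 = (4416 - 413)/413 = 4003/413 = 9.69249
r*t = 0.06 * 9 = 0.54; exp(-0.54) = 0.582748
9.69249 * 0.582748 = 5.64828
1 + 5.64828 = 6.64828
N = 4416 / 6.64828 = 664.232 ≈ 664

664


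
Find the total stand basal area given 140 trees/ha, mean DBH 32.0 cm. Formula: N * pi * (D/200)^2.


(D/200)^2 = (32.0/200)^2 = 0.16^2 = 0.0256
Individual BA = 3.141593 * 0.0256 = 0.0804248 m^2
Stand BA = 140 * 0.0804248 = 11.2595 ≈ 11.26 m^2/ha

11.26 m^2/ha


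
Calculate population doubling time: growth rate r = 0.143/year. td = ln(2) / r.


td = ln(2) / 0.143 = 0.693147 / 0.143 = 4.84718 ≈ 4.8 years

4.8 years


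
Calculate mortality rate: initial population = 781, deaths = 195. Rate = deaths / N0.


Mortality rate = 195 / 781 = 0.249680 ≈ 0.2497

0.2497


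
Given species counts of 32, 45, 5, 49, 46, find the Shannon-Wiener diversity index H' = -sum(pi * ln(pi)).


Total N = 32 + 45 + 5 + 49 + 46 = 177
Per-species terms:
  p = 32/177 = 0.180791; ln(p) = -1.710414; p*ln(p) = 0.180791 * (-1.710414) = -0.309227
  p = 45/177 = 0.254237; ln(p) = -1.369488; p*ln(p) = 0.254237 * (-1.369488) = -0.348175
  p = 5/177 = 0.028249; ln(p) = -3.566697; p*ln(p) = 0.028249 * (-3.566697) = -0.100756
  p = 49/177 = 0.276836; ln(p) = -1.284330; p*ln(p) = 0.276836 * (-1.284330) = -0.355549
  p = 46/177 = 0.259887; ln(p) = -1.347508; p*ln(p) = 0.259887 * (-1.347508) = -0.350200
sum(p*ln(p)) = (-0.309227) + (-0.348175) + (-0.100756) + (-0.355549) + (-0.350200) = -1.463907
H' = -(-1.463907) = 1.463907 ≈ 1.4639

1.4639


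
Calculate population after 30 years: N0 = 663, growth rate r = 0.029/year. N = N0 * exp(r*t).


r*t = 0.029 * 30 = 0.87
exp(0.87) = 2.38691
N = 663 * 2.38691 = 1582.52 ≈ 1583

1583


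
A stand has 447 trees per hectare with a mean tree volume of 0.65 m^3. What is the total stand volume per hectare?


V_stand = 447 * 0.65 = 290.55 ≈ 290.6 m^3/ha

290.6 m^3/ha


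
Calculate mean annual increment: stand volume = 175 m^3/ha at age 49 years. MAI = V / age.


MAI = 175 / 49 = 3.5714 ≈ 3.57 m^3/ha/yr

3.57 m^3/ha/yr


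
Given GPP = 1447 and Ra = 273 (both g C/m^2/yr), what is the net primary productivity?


NPP = GPP - Ra = 1447 - 273 = 1174 g C/m^2/yr

1174 g C/m^2/yr


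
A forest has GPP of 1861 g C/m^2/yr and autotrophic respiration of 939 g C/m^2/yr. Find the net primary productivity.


NPP = GPP - Ra = 1861 - 939 = 922 g C/m^2/yr

922 g C/m^2/yr


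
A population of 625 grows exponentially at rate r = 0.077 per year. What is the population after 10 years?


r*t = 0.077 * 10 = 0.77
exp(0.77) = 2.15977
N = 625 * 2.15977 = 1349.86 ≈ 1350

1350


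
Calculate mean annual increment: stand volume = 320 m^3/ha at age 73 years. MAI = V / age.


MAI = 320 / 73 = 4.3836 ≈ 4.38 m^3/ha/yr

4.38 m^3/ha/yr


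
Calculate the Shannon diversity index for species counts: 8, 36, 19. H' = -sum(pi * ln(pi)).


Total N = 8 + 36 + 19 = 63
Per-species terms:
  p = 8/63 = 0.126984; ln(p) = -2.063694; p*ln(p) = 0.126984 * (-2.063694) = -0.262056
  p = 36/63 = 0.571429; ln(p) = -0.559615; p*ln(p) = 0.571429 * (-0.559615) = -0.319780
  p = 19/63 = 0.301587; ln(p) = -1.198697; p*ln(p) = 0.301587 * (-1.198697) = -0.361511
sum(p*ln(p)) = (-0.262056) + (-0.319780) + (-0.361511) = -0.943347
H' = -(-0.943347) = 0.943347 ≈ 0.9433

0.9433


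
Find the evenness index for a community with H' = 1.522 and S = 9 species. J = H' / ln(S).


ln(9) = 2.19722
J = H' / ln(S) = 1.522 / 2.19722 = 0.692693 ≈ 0.6927

0.6927


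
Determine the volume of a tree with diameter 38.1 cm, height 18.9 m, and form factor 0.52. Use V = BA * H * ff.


(D/200)^2 = (38.1/200)^2 = 0.1905^2 = 0.03629025
BA = 3.141593 * 0.03629025 = 0.114009 m^2
V = 0.114009 * 18.9 * 0.52 = 1.12048 ≈ 1.120 m^3

1.120 m^3


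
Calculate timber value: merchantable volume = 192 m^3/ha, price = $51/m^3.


Value = 192 * 51 = $9792/ha

$9792/ha


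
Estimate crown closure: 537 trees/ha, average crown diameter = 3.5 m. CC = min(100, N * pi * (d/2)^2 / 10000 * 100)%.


(d/2)^2 = (3.5/2)^2 = 1.75^2 = 3.0625
Crown area = 3.141593 * 3.0625 = 9.62113 m^2
N * area / 10000 * 100 = 537 * 9.62113 / 10000 * 100 = 51.6655
CC = min(100, 51.6655) = 51.6655 ≈ 51.7%

51.7%


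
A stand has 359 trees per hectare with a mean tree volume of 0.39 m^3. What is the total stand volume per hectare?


V_stand = 359 * 0.39 = 140.01 ≈ 140.0 m^3/ha

140.0 m^3/ha


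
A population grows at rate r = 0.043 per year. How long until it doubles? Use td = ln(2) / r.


td = ln(2) / 0.043 = 0.693147 / 0.043 = 16.1197 ≈ 16.1 years

16.1 years


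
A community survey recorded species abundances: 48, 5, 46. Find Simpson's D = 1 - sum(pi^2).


Total N = 48 + 5 + 46 = 99
Per-species terms:
  p = 48/99 = 0.484848; p^2 = 0.484848^2 = 0.235078
  p = 5/99 = 0.050505; p^2 = 0.050505^2 = 0.002551
  p = 46/99 = 0.464646; p^2 = 0.464646^2 = 0.215896
sum(p^2) = 0.235078 + 0.002551 + 0.215896 = 0.453525
D = 1 - 0.453525 = 0.546475 ≈ 0.5465

0.5465


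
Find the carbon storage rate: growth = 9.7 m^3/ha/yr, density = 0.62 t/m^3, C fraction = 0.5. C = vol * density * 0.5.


C = 9.7 * 0.62 * 0.5 = 3.007 ≈ 3.01 t C/ha/yr

3.01 t C/ha/yr


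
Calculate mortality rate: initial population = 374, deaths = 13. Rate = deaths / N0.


Mortality rate = 13 / 374 = 0.034759 ≈ 0.0348

0.0348


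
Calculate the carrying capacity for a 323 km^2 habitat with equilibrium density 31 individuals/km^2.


K = 31 * 323 = 10013 individuals

10013 individuals


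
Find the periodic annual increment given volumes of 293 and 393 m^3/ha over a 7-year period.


PAI = (V2 - V1) / period = (393 - 293) / 7 = 100 / 7 = 14.2857 ≈ 14.29 m^3/ha/yr

14.29 m^3/ha/yr


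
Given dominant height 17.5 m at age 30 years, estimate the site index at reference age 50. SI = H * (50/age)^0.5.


50/30 = 1.66667
(1.66667)^0.5 = 1.29100
SI = 17.5 * 1.29100 = 22.5925 ≈ 22.6 m

22.6 m


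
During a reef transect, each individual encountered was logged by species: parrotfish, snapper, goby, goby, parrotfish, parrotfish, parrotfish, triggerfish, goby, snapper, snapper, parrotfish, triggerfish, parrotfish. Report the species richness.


Total individuals logged = 14
Distinct species (count of individuals): parrotfish (6), snapper (3), goby (3), triggerfish (2)
Species richness = number of distinct species = 4

4


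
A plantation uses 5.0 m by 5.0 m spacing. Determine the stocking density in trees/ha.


N = 10000 / 5.0^2 = 10000 / 25 = 400.000 ≈ 400 trees/ha

400 trees/ha


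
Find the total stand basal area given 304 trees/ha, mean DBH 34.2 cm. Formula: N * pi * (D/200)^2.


(D/200)^2 = (34.2/200)^2 = 0.171^2 = 0.029241
Individual BA = 3.141593 * 0.029241 = 0.0918633 m^2
Stand BA = 304 * 0.0918633 = 27.9264 ≈ 27.93 m^2/ha

27.93 m^2/ha


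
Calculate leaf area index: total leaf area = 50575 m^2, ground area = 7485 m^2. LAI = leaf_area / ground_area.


LAI = 50575 / 7485 = 6.7568 ≈ 6.76

6.76


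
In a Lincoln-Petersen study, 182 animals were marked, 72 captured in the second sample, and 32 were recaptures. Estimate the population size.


N = M * C / R = 182 * 72 / 32 = 13104 / 32 = 409.50 ≈ 410

410 individuals


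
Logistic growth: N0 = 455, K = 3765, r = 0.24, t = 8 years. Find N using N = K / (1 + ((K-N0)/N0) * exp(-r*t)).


(K - N0)/N0 = (3765 - 455)/455 = 3310/455 = 7.27473
r*t = 0.24 * 8 = 1.92; exp(-1.92) = 0.146607
7.27473 * 0.146607 = 1.06653
1 + 1.06653 = 2.06653
N = 3765 / 2.06653 = 1821.89 ≈ 1822

1822


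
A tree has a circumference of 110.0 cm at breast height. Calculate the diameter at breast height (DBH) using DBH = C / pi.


DBH = C / pi = 110.0 / 3.141593 = 35.0141 ≈ 35.01 cm

35.01 cm


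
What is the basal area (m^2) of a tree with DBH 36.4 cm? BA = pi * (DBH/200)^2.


D/200 = 36.4/200 = 0.182 m
(D/200)^2 = 0.182^2 = 0.033124
BA = 3.141593 * 0.033124 = 0.104062 ≈ 0.1041 m^2

0.1041 m^2


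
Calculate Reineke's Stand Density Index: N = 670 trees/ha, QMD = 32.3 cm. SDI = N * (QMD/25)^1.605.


QMD/25 = 32.3/25 = 1.292
(1.292)^1.605 = exp(1.605 * ln(1.292)) = exp(1.605 * 0.256191) = exp(0.411187) = 1.50861
SDI = 670 * 1.50861 = 1010.77 ≈ 1011

1011


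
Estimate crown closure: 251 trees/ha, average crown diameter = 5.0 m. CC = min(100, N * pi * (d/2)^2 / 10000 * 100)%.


(d/2)^2 = (5.0/2)^2 = 2.5^2 = 6.25
Crown area = 3.141593 * 6.25 = 19.6350 m^2
N * area / 10000 * 100 = 251 * 19.6350 / 10000 * 100 = 49.2839
CC = min(100, 49.2839) = 49.2839 ≈ 49.3%

49.3%


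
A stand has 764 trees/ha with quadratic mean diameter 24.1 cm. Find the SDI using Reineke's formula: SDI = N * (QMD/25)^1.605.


QMD/25 = 24.1/25 = 0.964
(0.964)^1.605 = exp(1.605 * ln(0.964)) = exp(1.605 * (-0.0366640)) = exp(-0.0588457) = 0.942852
SDI = 764 * 0.942852 = 720.339 ≈ 720

720


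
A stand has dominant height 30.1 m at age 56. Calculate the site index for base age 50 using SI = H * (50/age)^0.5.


50/56 = 0.892857
(0.892857)^0.5 = 0.944911
SI = 30.1 * 0.944911 = 28.4418 ≈ 28.4 m

28.4 m


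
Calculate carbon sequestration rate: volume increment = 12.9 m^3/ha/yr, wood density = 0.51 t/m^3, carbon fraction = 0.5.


C = 12.9 * 0.51 * 0.5 = 3.2895 ≈ 3.29 t C/ha/yr

3.29 t C/ha/yr


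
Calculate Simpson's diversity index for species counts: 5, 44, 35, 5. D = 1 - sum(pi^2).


Total N = 5 + 44 + 35 + 5 = 89
Per-species terms:
  p = 5/89 = 0.056180; p^2 = 0.056180^2 = 0.003156
  p = 44/89 = 0.494382; p^2 = 0.494382^2 = 0.244414
  p = 35/89 = 0.393258; p^2 = 0.393258^2 = 0.154652
  p = 5/89 = 0.056180; p^2 = 0.056180^2 = 0.003156
sum(p^2) = 0.003156 + 0.244414 + 0.154652 + 0.003156 = 0.405378
D = 1 - 0.405378 = 0.594622 ≈ 0.5946

0.5946


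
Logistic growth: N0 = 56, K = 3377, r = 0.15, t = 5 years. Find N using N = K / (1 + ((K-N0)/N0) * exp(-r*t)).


(K - N0)/N0 = (3377 - 56)/56 = 3321/56 = 59.3036
r*t = 0.15 * 5 = 0.75; exp(-0.75) = 0.472367
59.3036 * 0.472367 = 28.0131
1 + 28.0131 = 29.0131
N = 3377 / 29.0131 = 116.396 ≈ 116

116


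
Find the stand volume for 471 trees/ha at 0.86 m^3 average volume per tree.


V_stand = 471 * 0.86 = 405.06 ≈ 405.1 m^3/ha

405.1 m^3/ha


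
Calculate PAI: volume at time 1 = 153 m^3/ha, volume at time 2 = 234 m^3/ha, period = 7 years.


PAI = (V2 - V1) / period = (234 - 153) / 7 = 81 / 7 = 11.5714 ≈ 11.57 m^3/ha/yr

11.57 m^3/ha/yr


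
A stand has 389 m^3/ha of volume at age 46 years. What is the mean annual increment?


MAI = 389 / 46 = 8.4565 ≈ 8.46 m^3/ha/yr

8.46 m^3/ha/yr


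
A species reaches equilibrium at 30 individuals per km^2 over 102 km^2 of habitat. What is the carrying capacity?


K = 30 * 102 = 3060 individuals

3060 individuals


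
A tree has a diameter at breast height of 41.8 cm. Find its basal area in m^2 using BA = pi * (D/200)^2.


D/200 = 41.8/200 = 0.209 m
(D/200)^2 = 0.209^2 = 0.043681
BA = 3.141593 * 0.043681 = 0.137228 ≈ 0.1372 m^2

0.1372 m^2


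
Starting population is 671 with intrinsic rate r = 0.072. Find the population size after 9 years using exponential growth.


r*t = 0.072 * 9 = 0.648
exp(0.648) = 1.91171
N = 671 * 1.91171 = 1282.76 ≈ 1283

1283


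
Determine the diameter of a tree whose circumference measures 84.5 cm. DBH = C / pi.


DBH = C / pi = 84.5 / 3.141593 = 26.8972 ≈ 26.90 cm

26.90 cm


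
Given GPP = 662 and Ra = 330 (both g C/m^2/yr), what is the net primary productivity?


NPP = GPP - Ra = 662 - 330 = 332 g C/m^2/yr

332 g C/m^2/yr


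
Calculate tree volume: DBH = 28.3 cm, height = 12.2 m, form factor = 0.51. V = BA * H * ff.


(D/200)^2 = (28.3/200)^2 = 0.1415^2 = 0.02002225
BA = 3.141593 * 0.02002225 = 0.0629018 m^2
V = 0.0629018 * 12.2 * 0.51 = 0.391375 ≈ 0.391 m^3

0.391 m^3


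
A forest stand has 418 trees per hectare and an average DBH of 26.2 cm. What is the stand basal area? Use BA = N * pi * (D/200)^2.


(D/200)^2 = (26.2/200)^2 = 0.131^2 = 0.017161
Individual BA = 3.141593 * 0.017161 = 0.0539129 m^2
Stand BA = 418 * 0.0539129 = 22.5356 ≈ 22.54 m^2/ha

22.54 m^2/ha


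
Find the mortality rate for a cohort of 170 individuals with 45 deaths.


Mortality rate = 45 / 170 = 0.264706 ≈ 0.2647

0.2647


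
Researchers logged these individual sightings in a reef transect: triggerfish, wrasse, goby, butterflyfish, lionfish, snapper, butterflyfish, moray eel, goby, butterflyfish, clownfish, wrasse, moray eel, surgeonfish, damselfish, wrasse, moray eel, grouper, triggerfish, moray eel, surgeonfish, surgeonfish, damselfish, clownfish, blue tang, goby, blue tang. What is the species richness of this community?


Total individuals logged = 27
Distinct species (count of individuals): triggerfish (2), wrasse (3), goby (3), butterflyfish (3), lionfish (1), snapper (1), moray eel (4), clownfish (2), surgeonfish (3), damselfish (2), grouper (1), blue tang (2)
Species richness = number of distinct species = 12

12


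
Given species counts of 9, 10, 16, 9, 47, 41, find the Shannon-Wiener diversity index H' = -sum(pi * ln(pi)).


Total N = 9 + 10 + 16 + 9 + 47 + 41 = 132
Per-species terms:
  p = 9/132 = 0.068182; ln(p) = -2.685575; p*ln(p) = 0.068182 * (-2.685575) = -0.183108
  p = 10/132 = 0.075758; ln(p) = -2.580211; p*ln(p) = 0.075758 * (-2.580211) = -0.195472
  p = 16/132 = 0.121212; ln(p) = -2.110214; p*ln(p) = 0.121212 * (-2.110214) = -0.255783
  p = 9/132 = 0.068182; ln(p) = -2.685575; p*ln(p) = 0.068182 * (-2.685575) = -0.183108
  p = 47/132 = 0.356061; ln(p) = -1.032653; p*ln(p) = 0.356061 * (-1.032653) = -0.367687
  p = 41/132 = 0.310606; ln(p) = -1.169230; p*ln(p) = 0.310606 * (-1.169230) = -0.363170
sum(p*ln(p)) = (-0.183108) + (-0.195472) + (-0.255783) + (-0.183108) + (-0.367687) + (-0.363170) = -1.548328
H' = -(-1.548328) = 1.548328 ≈ 1.5483

1.5483


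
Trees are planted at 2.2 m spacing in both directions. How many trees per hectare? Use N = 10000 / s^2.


N = 10000 / 2.2^2 = 10000 / 4.84 = 2066.12 ≈ 2066 trees/ha

2066 trees/ha


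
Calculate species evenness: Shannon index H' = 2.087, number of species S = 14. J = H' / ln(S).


ln(14) = 2.63906
J = H' / ln(S) = 2.087 / 2.63906 = 0.790812 ≈ 0.7908

0.7908


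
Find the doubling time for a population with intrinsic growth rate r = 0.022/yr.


td = ln(2) / 0.022 = 0.693147 / 0.022 = 31.5067 ≈ 31.5 years

31.5 years


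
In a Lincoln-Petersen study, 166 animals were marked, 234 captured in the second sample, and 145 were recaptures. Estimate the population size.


N = M * C / R = 166 * 234 / 145 = 38844 / 145 = 267.89 ≈ 268

268 individuals


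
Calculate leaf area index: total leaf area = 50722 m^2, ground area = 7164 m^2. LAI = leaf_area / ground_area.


LAI = 50722 / 7164 = 7.0801 ≈ 7.08

7.08


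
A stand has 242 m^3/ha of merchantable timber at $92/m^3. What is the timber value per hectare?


Value = 242 * 92 = $22264/ha

$22264/ha


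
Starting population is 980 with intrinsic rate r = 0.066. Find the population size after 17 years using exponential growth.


r*t = 0.066 * 17 = 1.122
exp(1.122) = 3.07099
N = 980 * 3.07099 = 3009.57 ≈ 3010

3010


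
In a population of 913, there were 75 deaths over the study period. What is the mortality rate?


Mortality rate = 75 / 913 = 0.082147 ≈ 0.0821

0.0821


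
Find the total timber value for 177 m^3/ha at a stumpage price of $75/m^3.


Value = 177 * 75 = $13275/ha

$13275/ha


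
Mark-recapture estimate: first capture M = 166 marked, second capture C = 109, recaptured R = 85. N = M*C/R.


N = M * C / R = 166 * 109 / 85 = 18094 / 85 = 212.87 ≈ 213

213 individuals


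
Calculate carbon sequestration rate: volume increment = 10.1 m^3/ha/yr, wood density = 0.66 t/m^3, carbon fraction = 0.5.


C = 10.1 * 0.66 * 0.5 = 3.333 ≈ 3.33 t C/ha/yr

3.33 t C/ha/yr


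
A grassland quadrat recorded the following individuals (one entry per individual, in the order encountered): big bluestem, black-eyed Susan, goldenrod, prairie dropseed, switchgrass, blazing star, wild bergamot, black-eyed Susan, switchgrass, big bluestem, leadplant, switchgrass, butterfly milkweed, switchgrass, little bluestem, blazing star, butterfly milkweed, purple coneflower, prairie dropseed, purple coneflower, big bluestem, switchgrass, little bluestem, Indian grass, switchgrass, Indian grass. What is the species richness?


Total individuals logged = 26
Distinct species (count of individuals): big bluestem (3), black-eyed Susan (2), goldenrod (1), prairie dropseed (2), switchgrass (6), blazing star (2), wild bergamot (1), leadplant (1), butterfly milkweed (2), little bluestem (2), purple coneflower (2), Indian grass (2)
Species richness = number of distinct species = 12

12


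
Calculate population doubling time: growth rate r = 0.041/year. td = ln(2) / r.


td = ln(2) / 0.041 = 0.693147 / 0.041 = 16.9060 ≈ 16.9 years

16.9 years


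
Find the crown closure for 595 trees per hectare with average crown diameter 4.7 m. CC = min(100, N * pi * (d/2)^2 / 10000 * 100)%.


(d/2)^2 = (4.7/2)^2 = 2.35^2 = 5.5225
Crown area = 3.141593 * 5.5225 = 17.3494 m^2
N * area / 10000 * 100 = 595 * 17.3494 / 10000 * 100 = 103.229
CC = min(100, 103.229) = 100%

100%


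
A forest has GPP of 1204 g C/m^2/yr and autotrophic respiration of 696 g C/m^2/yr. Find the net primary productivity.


NPP = GPP - Ra = 1204 - 696 = 508 g C/m^2/yr

508 g C/m^2/yr


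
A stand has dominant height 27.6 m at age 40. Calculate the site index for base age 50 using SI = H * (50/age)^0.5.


50/40 = 1.25000
(1.25000)^0.5 = 1.11803
SI = 27.6 * 1.11803 = 30.8576 ≈ 30.9 m

30.9 m


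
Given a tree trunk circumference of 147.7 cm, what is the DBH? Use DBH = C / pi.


DBH = C / pi = 147.7 / 3.141593 = 47.0144 ≈ 47.01 cm

47.01 cm


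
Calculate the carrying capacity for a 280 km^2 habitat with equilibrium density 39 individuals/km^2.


K = 39 * 280 = 10920 individuals

10920 individuals


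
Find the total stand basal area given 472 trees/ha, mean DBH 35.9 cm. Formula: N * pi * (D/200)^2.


(D/200)^2 = (35.9/200)^2 = 0.1795^2 = 0.03222025
Individual BA = 3.141593 * 0.03222025 = 0.101223 m^2
Stand BA = 472 * 0.101223 = 47.7773 ≈ 47.78 m^2/ha

47.78 m^2/ha


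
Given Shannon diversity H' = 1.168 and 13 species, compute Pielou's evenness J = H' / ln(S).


ln(13) = 2.56495
J = H' / ln(S) = 1.168 / 2.56495 = 0.455370 ≈ 0.4554

0.4554


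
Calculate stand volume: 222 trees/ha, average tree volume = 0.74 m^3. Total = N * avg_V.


V_stand = 222 * 0.74 = 164.28 ≈ 164.3 m^3/ha

164.3 m^3/ha


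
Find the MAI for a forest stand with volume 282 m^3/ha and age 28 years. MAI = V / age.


MAI = 282 / 28 = 10.0714 ≈ 10.07 m^3/ha/yr

10.07 m^3/ha/yr


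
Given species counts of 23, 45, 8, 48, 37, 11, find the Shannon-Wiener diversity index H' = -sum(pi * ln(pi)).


Total N = 23 + 45 + 8 + 48 + 37 + 11 = 172
Per-species terms:
  p = 23/172 = 0.133721; ln(p) = -2.012000; p*ln(p) = 0.133721 * (-2.012000) = -0.269047
  p = 45/172 = 0.261628; ln(p) = -1.340832; p*ln(p) = 0.261628 * (-1.340832) = -0.350799
  p = 8/172 = 0.046512; ln(p) = -3.068045; p*ln(p) = 0.046512 * (-3.068045) = -0.142701
  p = 48/172 = 0.279070; ln(p) = -1.276293; p*ln(p) = 0.279070 * (-1.276293) = -0.356175
  p = 37/172 = 0.215116; ln(p) = -1.536578; p*ln(p) = 0.215116 * (-1.536578) = -0.330543
  p = 11/172 = 0.063953; ln(p) = -2.749607; p*ln(p) = 0.063953 * (-2.749607) = -0.175846
sum(p*ln(p)) = (-0.269047) + (-0.350799) + (-0.142701) + (-0.356175) + (-0.330543) + (-0.175846) = -1.625111
H' = -(-1.625111) = 1.625111 ≈ 1.6251

1.6251


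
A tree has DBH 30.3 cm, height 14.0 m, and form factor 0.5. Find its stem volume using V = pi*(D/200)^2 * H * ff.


(D/200)^2 = (30.3/200)^2 = 0.1515^2 = 0.02295225
BA = 3.141593 * 0.02295225 = 0.0721066 m^2
V = 0.0721066 * 14.0 * 0.5 = 0.504746 ≈ 0.505 m^3

0.505 m^3


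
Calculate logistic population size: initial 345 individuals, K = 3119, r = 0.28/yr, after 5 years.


(K - N0)/N0 = (3119 - 345)/345 = 2774/345 = 8.04058
r*t = 0.28 * 5 = 1.4; exp(-1.4) = 0.246597
8.04058 * 0.246597 = 1.98278
1 + 1.98278 = 2.98278
N = 3119 / 2.98278 = 1045.67 ≈ 1046

1046


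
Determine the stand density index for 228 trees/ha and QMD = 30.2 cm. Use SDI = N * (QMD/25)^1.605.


QMD/25 = 30.2/25 = 1.208
(1.208)^1.605 = exp(1.605 * ln(1.208)) = exp(1.605 * 0.188966) = exp(0.303290) = 1.35431
SDI = 228 * 1.35431 = 308.783 ≈ 309

309


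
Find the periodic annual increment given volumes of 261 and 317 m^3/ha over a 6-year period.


PAI = (V2 - V1) / period = (317 - 261) / 6 = 56 / 6 = 9.3333 ≈ 9.33 m^3/ha/yr

9.33 m^3/ha/yr


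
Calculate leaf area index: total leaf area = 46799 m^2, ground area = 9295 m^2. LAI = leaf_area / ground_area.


LAI = 46799 / 9295 = 5.0349 ≈ 5.03

5.03


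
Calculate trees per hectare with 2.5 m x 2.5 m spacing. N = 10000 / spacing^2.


N = 10000 / 2.5^2 = 10000 / 6.25 = 1600.00 ≈ 1600 trees/ha

1600 trees/ha


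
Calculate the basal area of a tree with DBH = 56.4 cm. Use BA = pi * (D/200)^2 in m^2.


D/200 = 56.4/200 = 0.282 m
(D/200)^2 = 0.282^2 = 0.079524
BA = 3.141593 * 0.079524 = 0.249832 ≈ 0.2498 m^2

0.2498 m^2


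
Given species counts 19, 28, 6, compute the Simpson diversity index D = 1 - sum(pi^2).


Total N = 19 + 28 + 6 = 53
Per-species terms:
  p = 19/53 = 0.358491; p^2 = 0.358491^2 = 0.128516
  p = 28/53 = 0.528302; p^2 = 0.528302^2 = 0.279103
  p = 6/53 = 0.113208; p^2 = 0.113208^2 = 0.012816
sum(p^2) = 0.128516 + 0.279103 + 0.012816 = 0.420435
D = 1 - 0.420435 = 0.579565 ≈ 0.5796

0.5796


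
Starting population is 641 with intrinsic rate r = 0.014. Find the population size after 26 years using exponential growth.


r*t = 0.014 * 26 = 0.364
exp(0.364) = 1.43907
N = 641 * 1.43907 = 922.444 ≈ 922

922


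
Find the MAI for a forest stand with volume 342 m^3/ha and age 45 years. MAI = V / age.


MAI = 342 / 45 = 7.60 m^3/ha/yr

7.60 m^3/ha/yr


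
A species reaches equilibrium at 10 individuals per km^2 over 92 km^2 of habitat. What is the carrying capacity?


K = 10 * 92 = 920 individuals

920 individuals


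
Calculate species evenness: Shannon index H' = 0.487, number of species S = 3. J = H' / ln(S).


ln(3) = 1.09861
J = H' / ln(S) = 0.487 / 1.09861 = 0.443287 ≈ 0.4433

0.4433


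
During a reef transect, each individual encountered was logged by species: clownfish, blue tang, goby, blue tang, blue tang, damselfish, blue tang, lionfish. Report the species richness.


Total individuals logged = 8
Distinct species (count of individuals): clownfish (1), blue tang (4), goby (1), damselfish (1), lionfish (1)
Species richness = number of distinct species = 5

5


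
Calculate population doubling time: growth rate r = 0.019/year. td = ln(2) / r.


td = ln(2) / 0.019 = 0.693147 / 0.019 = 36.4814 ≈ 36.5 years

36.5 years


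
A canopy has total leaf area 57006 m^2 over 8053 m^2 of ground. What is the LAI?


LAI = 57006 / 8053 = 7.0789 ≈ 7.08

7.08


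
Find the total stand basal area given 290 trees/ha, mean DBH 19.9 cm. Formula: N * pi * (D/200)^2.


(D/200)^2 = (19.9/200)^2 = 0.0995^2 = 0.00990025
Individual BA = 3.141593 * 0.00990025 = 0.0311026 m^2
Stand BA = 290 * 0.0311026 = 9.01975 ≈ 9.02 m^2/ha

9.02 m^2/ha


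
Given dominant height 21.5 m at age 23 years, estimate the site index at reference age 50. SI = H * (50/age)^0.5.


50/23 = 2.17391
(2.17391)^0.5 = 1.47442
SI = 21.5 * 1.47442 = 31.7000 ≈ 31.7 m

31.7 m


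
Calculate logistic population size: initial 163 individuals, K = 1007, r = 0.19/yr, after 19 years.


(K - N0)/N0 = (1007 - 163)/163 = 844/163 = 5.17791
r*t = 0.19 * 19 = 3.61; exp(-3.61) = 0.0270518
5.17791 * 0.0270518 = 0.140072
1 + 0.140072 = 1.14007
N = 1007 / 1.14007 = 883.279 ≈ 883

883


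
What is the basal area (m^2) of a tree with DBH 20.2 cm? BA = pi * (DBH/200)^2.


D/200 = 20.2/200 = 0.101 m
(D/200)^2 = 0.101^2 = 0.010201
BA = 3.141593 * 0.010201 = 0.0320474 ≈ 0.0320 m^2

0.0320 m^2


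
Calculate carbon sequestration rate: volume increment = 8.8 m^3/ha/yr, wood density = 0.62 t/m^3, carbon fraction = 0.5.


C = 8.8 * 0.62 * 0.5 = 2.728 ≈ 2.73 t C/ha/yr

2.73 t C/ha/yr


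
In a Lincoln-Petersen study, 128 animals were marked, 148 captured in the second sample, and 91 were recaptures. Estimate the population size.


N = M * C / R = 128 * 148 / 91 = 18944 / 91 = 208.18 ≈ 208

208 individuals


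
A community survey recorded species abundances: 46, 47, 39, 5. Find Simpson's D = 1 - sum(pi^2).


Total N = 46 + 47 + 39 + 5 = 137
Per-species terms:
  p = 46/137 = 0.335766; p^2 = 0.335766^2 = 0.112739
  p = 47/137 = 0.343066; p^2 = 0.343066^2 = 0.117694
  p = 39/137 = 0.284672; p^2 = 0.284672^2 = 0.081038
  p = 5/137 = 0.036496; p^2 = 0.036496^2 = 0.001332
sum(p^2) = 0.112739 + 0.117694 + 0.081038 + 0.001332 = 0.312803
D = 1 - 0.312803 = 0.687197 ≈ 0.6872

0.6872


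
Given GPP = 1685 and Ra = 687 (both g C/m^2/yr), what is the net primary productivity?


NPP = GPP - Ra = 1685 - 687 = 998 g C/m^2/yr

998 g C/m^2/yr


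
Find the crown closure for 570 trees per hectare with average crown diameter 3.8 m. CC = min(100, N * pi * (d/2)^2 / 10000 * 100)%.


(d/2)^2 = (3.8/2)^2 = 1.9^2 = 3.61
Crown area = 3.141593 * 3.61 = 11.3412 m^2
N * area / 10000 * 100 = 570 * 11.3412 / 10000 * 100 = 64.6448
CC = min(100, 64.6448) = 64.6448 ≈ 64.6%

64.6%
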